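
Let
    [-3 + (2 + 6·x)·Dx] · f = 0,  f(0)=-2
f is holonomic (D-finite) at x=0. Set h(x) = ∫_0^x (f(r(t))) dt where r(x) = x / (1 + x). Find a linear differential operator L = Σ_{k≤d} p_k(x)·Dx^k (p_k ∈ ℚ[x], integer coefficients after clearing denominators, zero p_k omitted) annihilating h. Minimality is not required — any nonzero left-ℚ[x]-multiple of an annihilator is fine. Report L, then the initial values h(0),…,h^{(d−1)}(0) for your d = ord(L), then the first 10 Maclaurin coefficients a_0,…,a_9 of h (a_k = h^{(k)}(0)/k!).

L = -3·Dx + (2 + 10·x + 8·x^2)·Dx^2  (order 2).
h: a_k = 0, -2, -3/2, 7/4, -87/32, 1677/320, -3023/256, 106305/3584, -658335/8192, 11301055/49152, …
ICs: h(0) = 0, h′(0) = -2.

f: a_k = -2, -3, 9/4, -27/8, 405/64, -1701/128, 15309/512, -72171/1024, 2814669/16384, -14073345/32768, …
h₀=f(r): pull back L_f along r ⇒ L₀.
Integrate: L := L₀·Dx.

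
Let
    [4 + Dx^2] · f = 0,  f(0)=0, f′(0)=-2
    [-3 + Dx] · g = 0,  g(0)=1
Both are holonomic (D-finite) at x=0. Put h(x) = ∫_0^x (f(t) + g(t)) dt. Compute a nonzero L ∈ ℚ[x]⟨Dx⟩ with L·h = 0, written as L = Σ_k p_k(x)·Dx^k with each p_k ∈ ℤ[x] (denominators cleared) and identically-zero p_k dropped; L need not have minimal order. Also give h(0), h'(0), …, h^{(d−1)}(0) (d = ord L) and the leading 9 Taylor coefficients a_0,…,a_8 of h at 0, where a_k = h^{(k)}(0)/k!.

f: a_k = 0, -2, 0, 4/3, 0, -4/15, 0, 8/315, 0, …
g: a_k = 1, 3, 9/2, 9/2, 27/8, 81/40, 81/80, 243/560, 729/4480, …
h₀=f+g: left-lcm gives L₀, ord ≤ 3.
h=∫h₀ ⇒ L = L₀·Dx.
L = -12·Dx + 4·Dx^2 - 3·Dx^3 + Dx^4  (order 4).
h: a_k = 0, 1, 1/2, 3/2, 35/24, 27/40, 211/720, 81/560, 463/8064, …
ICs: h(0) = 0, h′(0) = 1, h′′(0) = 1, h′′′(0) = 9.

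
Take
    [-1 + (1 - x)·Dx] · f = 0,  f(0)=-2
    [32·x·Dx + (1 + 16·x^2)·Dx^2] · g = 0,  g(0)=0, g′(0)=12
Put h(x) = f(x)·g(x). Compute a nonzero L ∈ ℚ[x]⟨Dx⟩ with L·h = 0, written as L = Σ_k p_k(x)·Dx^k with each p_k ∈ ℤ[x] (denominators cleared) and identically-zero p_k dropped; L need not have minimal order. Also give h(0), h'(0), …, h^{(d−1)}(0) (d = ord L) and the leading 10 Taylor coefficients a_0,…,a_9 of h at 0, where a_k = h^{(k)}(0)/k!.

L = 32·x + (2 - 32·x + 64·x^2)·Dx + (-1 + x - 16·x^2 + 16·x^3)·Dx^2  (order 2).
h: a_k = 0, -24, -24, 104, 104, -5624/5, -5624/5, 452152/35, 452152/35, -16993624/105, …
ICs: h(0) = 0, h′(0) = -24.

f: a_k = -2, -2, -2, -2, -2, -2, -2, -2, -2, -2, …
g: a_k = 0, 12, 0, -64, 0, 3072/5, 0, -49152/7, 0, 262144/3, …
f·g: L₀ = L_f ⊗_s L_g, ord ≤ 1·2.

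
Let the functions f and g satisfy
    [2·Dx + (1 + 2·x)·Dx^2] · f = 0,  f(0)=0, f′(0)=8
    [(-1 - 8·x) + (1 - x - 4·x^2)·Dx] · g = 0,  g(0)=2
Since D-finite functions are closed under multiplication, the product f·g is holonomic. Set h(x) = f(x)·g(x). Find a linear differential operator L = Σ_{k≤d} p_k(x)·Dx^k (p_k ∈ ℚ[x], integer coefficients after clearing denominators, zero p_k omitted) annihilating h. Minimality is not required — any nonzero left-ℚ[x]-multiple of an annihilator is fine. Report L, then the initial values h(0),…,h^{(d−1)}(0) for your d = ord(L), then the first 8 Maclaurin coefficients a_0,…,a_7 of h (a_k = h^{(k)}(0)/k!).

f: a_k = 0, 8, -8, 32/3, -16, 128/5, -128/3, 512/7, …
g: a_k = 2, 2, 10, 18, 58, 130, 362, 882, …
Sym-product of L_f,L_g gives L₀ (≤ ord 2).
L = (10 + 32·x) + (22·x + 40·x^2)·Dx + (-1 - x + 6·x^2 + 8·x^3)·Dx^2  (order 2).
h: a_k = 0, 16, 0, 256/3, 160/3, 6688/15, 8608/15, 52576/21, …
ICs: h(0) = 0, h′(0) = 16.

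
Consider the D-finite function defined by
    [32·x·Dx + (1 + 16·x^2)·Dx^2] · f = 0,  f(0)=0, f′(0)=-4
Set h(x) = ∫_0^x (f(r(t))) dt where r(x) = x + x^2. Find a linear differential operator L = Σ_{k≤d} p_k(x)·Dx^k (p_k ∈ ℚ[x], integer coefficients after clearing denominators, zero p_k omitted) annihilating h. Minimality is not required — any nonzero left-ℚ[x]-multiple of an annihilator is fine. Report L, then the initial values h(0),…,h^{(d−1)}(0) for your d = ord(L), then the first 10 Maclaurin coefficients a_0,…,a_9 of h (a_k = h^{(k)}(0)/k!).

L = (-2 + 32·x + 128·x^2 + 192·x^3 + 96·x^4)·Dx^2 + (1 + 2·x + 16·x^2 + 64·x^3 + 80·x^4 + 32·x^5)·Dx^3  (order 3).
h: a_k = 0, 0, -2, -4/3, 16/3, 64/5, -352/15, -3008/21, 256/7, 14336/9, …
ICs: h(0) = 0, h′(0) = 0, h′′(0) = -4.

f: a_k = 0, -4, 0, 64/3, 0, -1024/5, 0, 16384/7, 0, -262144/9, …
Change of var in L_f (x↦r) gives L₀.
Integrate: L := L₀·Dx.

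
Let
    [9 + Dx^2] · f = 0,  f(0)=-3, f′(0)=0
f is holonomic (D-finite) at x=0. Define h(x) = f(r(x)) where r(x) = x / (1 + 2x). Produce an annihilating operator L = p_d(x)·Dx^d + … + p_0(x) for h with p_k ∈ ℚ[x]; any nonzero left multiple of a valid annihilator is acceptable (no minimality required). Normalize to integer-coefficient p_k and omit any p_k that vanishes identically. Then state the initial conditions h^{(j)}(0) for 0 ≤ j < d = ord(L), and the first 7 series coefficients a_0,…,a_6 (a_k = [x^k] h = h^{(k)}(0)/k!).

L = 9 + (4 + 24·x + 48·x^2 + 32·x^3)·Dx + (1 + 8·x + 24·x^2 + 32·x^3 + 16·x^4)·Dx^2  (order 2).
h: a_k = -3, 0, 27/2, -54, 1215/8, -351, 54243/80, …
ICs: h(0) = -3, h′(0) = 0.

f: a_k = -3, 0, 27/2, 0, -81/8, 0, 243/80, …
L₀ from L_f via x↦r, Dx↦r'^{-1}Dx.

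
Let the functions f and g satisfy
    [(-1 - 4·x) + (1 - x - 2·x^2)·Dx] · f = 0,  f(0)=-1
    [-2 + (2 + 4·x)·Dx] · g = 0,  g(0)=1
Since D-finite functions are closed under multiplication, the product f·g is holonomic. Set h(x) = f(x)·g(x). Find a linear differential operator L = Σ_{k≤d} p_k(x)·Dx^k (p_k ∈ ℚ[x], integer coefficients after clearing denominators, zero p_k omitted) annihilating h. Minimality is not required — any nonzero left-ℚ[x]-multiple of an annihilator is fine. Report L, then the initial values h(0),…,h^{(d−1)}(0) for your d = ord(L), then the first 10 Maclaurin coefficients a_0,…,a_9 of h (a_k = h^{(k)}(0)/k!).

L = (2 + 5·x + 6·x^2) + (-1 - x + 4·x^2 + 4·x^3)·Dx  (order 1).
h: a_k = -1, -2, -7/2, -8, -115/8, -125/4, -939/16, -493/4, -30371/128, -31319/64, …
ICs: h(0) = -1.

f: a_k = -1, -1, -3, -5, -11, -21, -43, -85, -171, -341, …
g: a_k = 1, 1, -1/2, 1/2, -5/8, 7/8, -21/16, 33/16, -429/128, 715/128, …
h₀=f·g: eliminate ⇒ L₀, order ≤ 1·1.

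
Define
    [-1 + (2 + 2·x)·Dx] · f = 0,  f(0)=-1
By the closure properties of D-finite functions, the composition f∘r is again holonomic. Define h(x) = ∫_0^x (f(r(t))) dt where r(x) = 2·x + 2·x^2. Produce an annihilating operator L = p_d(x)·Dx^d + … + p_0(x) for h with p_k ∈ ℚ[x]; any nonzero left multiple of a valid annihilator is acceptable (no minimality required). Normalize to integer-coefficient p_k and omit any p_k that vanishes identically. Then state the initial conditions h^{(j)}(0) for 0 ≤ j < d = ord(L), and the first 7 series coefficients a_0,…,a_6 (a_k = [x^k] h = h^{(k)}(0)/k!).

f: a_k = -1, -1/2, 1/8, -1/16, 5/128, -7/256, 21/1024, …
f∘r: x↦r, Dx↦Dx/r' in L_f ⇒ L₀.
Integrate: L := L₀·Dx.
L = (-1 - 2·x)·Dx + (1 + 2·x + 2·x^2)·Dx^2  (order 2).
h: a_k = 0, -1, -1/2, -1/6, 1/8, -3/40, 1/48, …
ICs: h(0) = 0, h′(0) = -1.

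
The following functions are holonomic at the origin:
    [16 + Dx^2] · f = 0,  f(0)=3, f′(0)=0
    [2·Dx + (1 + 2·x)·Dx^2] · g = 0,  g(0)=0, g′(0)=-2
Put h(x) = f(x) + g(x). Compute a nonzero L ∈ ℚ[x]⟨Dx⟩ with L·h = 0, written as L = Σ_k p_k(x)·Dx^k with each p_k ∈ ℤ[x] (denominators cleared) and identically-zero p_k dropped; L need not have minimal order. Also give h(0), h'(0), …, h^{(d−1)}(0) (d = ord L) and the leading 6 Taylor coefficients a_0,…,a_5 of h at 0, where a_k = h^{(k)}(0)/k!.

L = (160 + 256·x + 256·x^2)·Dx + (48 + 224·x + 384·x^2 + 256·x^3)·Dx^2 + (10 + 16·x + 16·x^2)·Dx^3 + (3 + 14·x + 24·x^2 + 16·x^3)·Dx^4  (order 4).
h: a_k = 3, -2, -22, -8/3, 36, -32/5, …
ICs: h(0) = 3, h′(0) = -2, h′′(0) = -44, h′′′(0) = -16.

f: a_k = 3, 0, -24, 0, 32, 0, …
g: a_k = 0, -2, 2, -8/3, 4, -32/5, …
L₀ := lclm(L_f,L_g); ord L₀ ≤ 2+2.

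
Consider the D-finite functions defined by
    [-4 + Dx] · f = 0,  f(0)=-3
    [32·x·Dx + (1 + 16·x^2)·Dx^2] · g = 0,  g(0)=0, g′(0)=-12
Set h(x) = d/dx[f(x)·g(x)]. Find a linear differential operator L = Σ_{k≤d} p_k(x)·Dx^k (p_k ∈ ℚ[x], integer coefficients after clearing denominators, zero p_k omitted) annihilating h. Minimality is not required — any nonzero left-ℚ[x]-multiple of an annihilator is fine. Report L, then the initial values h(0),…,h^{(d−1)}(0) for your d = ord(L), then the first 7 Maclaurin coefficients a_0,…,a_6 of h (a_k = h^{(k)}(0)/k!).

L = (16 + 320·x - 768·x^2 + 1024·x^3) + (-96·x + 256·x^2 - 512·x^3)·Dx + (-1 + 4·x - 16·x^2 + 64·x^3)·Dx^2  (order 2).
h: a_k = 36, 288, 288, -1536, 3456, 33792, -285696/5, …
ICs: h(0) = 36, h′(0) = 288.

f: a_k = -3, -12, -24, -32, -32, -128/5, -256/15, …
g: a_k = 0, -12, 0, 64, 0, -3072/5, 0, …
f·g: L₀ = L_f ⊗_s L_g, ord ≤ 1·2.
h=h₀': d/dx-closure on L₀ ⇒ L.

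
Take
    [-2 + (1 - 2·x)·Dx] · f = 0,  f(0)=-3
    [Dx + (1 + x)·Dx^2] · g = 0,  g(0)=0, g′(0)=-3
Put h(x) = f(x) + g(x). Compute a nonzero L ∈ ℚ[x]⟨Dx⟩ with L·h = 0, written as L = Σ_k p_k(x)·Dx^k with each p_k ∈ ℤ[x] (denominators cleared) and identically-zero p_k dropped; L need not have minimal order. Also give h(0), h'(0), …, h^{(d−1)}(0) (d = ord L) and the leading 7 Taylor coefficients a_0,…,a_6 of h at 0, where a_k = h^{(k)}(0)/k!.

f: a_k = -3, -6, -12, -24, -48, -96, -192, …
g: a_k = 0, -3, 3/2, -1, 3/4, -3/5, 1/2, …
f+g: L₀ = lclm(L_f,L_g), ord ≤ 1+2.
L = (32 + 8·x)·Dx + (22 + 56·x + 16·x^2)·Dx^2 + (-5 + 3·x + 12·x^2 + 4·x^3)·Dx^3  (order 3).
h: a_k = -3, -9, -21/2, -25, -189/4, -483/5, -383/2, …
ICs: h(0) = -3, h′(0) = -9, h′′(0) = -21.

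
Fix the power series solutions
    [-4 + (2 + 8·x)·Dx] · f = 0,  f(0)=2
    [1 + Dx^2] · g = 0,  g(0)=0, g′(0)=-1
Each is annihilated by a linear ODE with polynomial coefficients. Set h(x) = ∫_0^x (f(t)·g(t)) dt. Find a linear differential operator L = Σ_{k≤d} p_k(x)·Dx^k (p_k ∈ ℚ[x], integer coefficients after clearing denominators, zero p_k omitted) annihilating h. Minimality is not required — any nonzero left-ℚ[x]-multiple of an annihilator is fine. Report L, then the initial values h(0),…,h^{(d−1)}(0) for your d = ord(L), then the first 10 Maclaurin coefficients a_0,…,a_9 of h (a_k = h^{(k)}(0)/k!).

f: a_k = 2, 4, -4, 8, -20, 56, -168, 528, -1716, 5720, …
g: a_k = 0, -1, 0, 1/6, 0, -1/120, 0, 1/5040, 0, -1/362880, …
Sym-product of L_f,L_g gives L₀ (≤ ord 2).
Integrate: L := L₀·Dx.
L = (13 + 8·x + 16·x^2)·Dx + (-4 - 16·x)·Dx^2 + (1 + 8·x + 16·x^2)·Dx^3  (order 3).
h: a_k = 0, 0, -1, -4/3, 13/12, -22/15, 1159/360, -547/70, 83009/4032, -653603/11340, …
ICs: h(0) = 0, h′(0) = 0, h′′(0) = -2.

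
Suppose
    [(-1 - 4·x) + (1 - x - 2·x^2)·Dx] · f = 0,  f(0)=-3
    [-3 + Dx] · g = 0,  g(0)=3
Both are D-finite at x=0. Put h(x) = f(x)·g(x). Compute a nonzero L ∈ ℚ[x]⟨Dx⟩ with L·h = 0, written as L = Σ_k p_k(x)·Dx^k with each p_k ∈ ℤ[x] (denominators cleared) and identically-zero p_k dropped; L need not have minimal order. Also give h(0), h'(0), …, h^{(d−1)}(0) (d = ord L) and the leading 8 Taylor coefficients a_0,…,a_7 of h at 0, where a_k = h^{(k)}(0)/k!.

f: a_k = -3, -3, -9, -15, -33, -63, -129, -255, …
g: a_k = 3, 9, 27/2, 27/2, 81/8, 243/40, 243/80, 729/560, …
Sym-product of L_f,L_g gives L₀ (≤ ord 1).
L = (4 + x - 6·x^2) + (-1 + x + 2·x^2)·Dx  (order 1).
h: a_k = -9, -36, -189/2, -207, -3411/8, -4293/5, -137637/80, -963639/280, …
ICs: h(0) = -9.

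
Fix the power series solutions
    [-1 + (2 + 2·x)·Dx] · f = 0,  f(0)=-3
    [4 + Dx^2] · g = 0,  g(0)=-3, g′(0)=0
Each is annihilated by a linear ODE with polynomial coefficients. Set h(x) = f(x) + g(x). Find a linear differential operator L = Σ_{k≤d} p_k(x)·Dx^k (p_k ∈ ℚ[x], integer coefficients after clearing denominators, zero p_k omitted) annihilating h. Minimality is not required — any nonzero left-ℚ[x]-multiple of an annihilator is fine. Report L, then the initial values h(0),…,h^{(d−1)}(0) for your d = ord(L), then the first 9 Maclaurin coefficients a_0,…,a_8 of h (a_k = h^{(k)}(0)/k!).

f: a_k = -3, -3/2, 3/8, -3/16, 15/128, -21/256, 63/1024, -99/2048, 1287/32768, …
g: a_k = -3, 0, 6, 0, -2, 0, 4/15, 0, -2/105, …
Weyl lclm of L_f,L_g ⇒ L₀ (ord ≤ 3).
L = (-76 - 128·x - 64·x^2) + (120 + 376·x + 384·x^2 + 128·x^3)·Dx + (-19 - 32·x - 16·x^2)·Dx^2 + (30 + 94·x + 96·x^2 + 32·x^3)·Dx^3  (order 3).
h: a_k = -6, -3/2, 51/8, -3/16, -241/128, -21/256, 5041/15360, -99/2048, 69599/3440640, …
ICs: h(0) = -6, h′(0) = -3/2, h′′(0) = 51/4.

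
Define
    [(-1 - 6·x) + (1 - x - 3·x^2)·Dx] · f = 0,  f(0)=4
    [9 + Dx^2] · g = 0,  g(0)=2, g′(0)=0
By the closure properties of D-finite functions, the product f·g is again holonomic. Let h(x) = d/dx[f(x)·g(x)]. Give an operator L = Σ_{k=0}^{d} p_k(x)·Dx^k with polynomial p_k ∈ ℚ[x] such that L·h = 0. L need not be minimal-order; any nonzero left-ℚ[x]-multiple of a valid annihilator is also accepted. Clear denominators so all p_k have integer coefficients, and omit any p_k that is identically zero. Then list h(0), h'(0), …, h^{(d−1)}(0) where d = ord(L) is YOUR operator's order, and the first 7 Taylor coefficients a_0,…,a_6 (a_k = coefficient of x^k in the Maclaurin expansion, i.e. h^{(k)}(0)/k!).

L = (-15 - 54·x - 135·x^2 + 162·x^3 + 243·x^4) + (6·x + 54·x^2 + 108·x^3)·Dx + (1 - 4·x - 9·x^2 + 18·x^3 + 27·x^4)·Dx^2  (order 2).
h: a_k = 8, -8, 60, 140, 475, 5757/5, 33383/10, …
ICs: h(0) = 8, h′(0) = -8.

f: a_k = 4, 4, 16, 28, 76, 160, 388, …
g: a_k = 2, 0, -9, 0, 27/4, 0, -81/40, …
h₀=f·g: eliminate ⇒ L₀, order ≤ 1·2.
Derive L from L₀ (diff closure).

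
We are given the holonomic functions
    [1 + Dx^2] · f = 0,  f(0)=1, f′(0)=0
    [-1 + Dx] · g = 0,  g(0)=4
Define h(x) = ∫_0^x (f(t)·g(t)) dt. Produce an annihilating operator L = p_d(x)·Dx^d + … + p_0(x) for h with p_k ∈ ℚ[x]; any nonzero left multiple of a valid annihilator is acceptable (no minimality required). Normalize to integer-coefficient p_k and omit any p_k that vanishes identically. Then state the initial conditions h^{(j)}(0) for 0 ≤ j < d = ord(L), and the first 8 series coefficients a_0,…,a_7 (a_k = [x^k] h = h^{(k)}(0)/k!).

f: a_k = 1, 0, -1/2, 0, 1/24, 0, -1/720, 0, …
g: a_k = 4, 4, 2, 2/3, 1/6, 1/30, 1/180, 1/1260, …
Product ⇒ symmetric product L₀, ord ≤ 2.
h=∫h₀ ⇒ L = L₀·Dx.
L = 2·Dx - 2·Dx^2 + Dx^3  (order 3).
h: a_k = 0, 4, 2, 0, -1/3, -2/15, -1/45, 0, …
ICs: h(0) = 0, h′(0) = 4, h′′(0) = 4.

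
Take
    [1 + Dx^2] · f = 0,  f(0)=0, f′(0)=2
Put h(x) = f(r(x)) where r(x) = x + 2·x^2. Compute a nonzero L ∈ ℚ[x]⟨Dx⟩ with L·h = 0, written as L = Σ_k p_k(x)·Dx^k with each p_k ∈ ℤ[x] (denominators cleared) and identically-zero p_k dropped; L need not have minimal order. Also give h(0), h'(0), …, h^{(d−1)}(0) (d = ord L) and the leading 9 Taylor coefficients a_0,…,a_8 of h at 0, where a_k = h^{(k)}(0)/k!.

L = (1 + 12·x + 48·x^2 + 64·x^3) - 4·Dx + (1 + 4·x)·Dx^2  (order 2).
h: a_k = 0, 2, 4, -1/3, -2, -239/60, -5/2, 1679/2520, 239/180, …
ICs: h(0) = 0, h′(0) = 2.

f: a_k = 0, 2, 0, -1/3, 0, 1/60, 0, -1/2520, 0, …
L₀ from L_f via x↦r, Dx↦r'^{-1}Dx.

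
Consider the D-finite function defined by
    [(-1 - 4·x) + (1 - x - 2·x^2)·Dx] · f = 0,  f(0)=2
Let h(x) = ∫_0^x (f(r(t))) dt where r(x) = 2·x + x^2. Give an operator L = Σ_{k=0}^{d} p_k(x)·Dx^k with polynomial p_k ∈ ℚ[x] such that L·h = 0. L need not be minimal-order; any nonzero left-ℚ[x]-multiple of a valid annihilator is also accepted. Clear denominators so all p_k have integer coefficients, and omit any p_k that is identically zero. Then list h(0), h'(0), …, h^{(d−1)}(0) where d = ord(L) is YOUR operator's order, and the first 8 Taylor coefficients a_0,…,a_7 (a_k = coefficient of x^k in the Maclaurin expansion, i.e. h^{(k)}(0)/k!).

f: a_k = 2, 2, 6, 10, 22, 42, 86, 170, …
f∘r: x↦r, Dx↦Dx/r' in L_f ⇒ L₀.
h=∫h₀ ⇒ L = L₀·Dx.
L = (2 + 16·x + 8·x^2)·Dx + (-1 + 3·x + 6·x^2 + 2·x^3)·Dx^2  (order 2).
h: a_k = 0, 2, 2, 26/3, 26, 478/5, 1054/3, 9402/7, …
ICs: h(0) = 0, h′(0) = 2.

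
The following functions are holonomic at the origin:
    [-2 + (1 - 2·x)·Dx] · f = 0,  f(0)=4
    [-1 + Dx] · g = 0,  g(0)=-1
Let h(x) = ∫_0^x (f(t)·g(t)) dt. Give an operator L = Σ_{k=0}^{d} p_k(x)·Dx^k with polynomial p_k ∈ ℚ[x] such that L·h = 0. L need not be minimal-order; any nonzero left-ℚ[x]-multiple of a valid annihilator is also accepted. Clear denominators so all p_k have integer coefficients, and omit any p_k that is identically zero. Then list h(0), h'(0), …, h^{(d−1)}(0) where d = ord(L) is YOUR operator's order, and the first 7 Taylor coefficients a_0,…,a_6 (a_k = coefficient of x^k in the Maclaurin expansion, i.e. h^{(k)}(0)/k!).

f: a_k = 4, 8, 16, 32, 64, 128, 256, …
g: a_k = -1, -1, -1/2, -1/6, -1/24, -1/120, -1/720, …
Sym-product of L_f,L_g gives L₀ (≤ ord 1).
h=∫₀ˣh₀: take L = L₀·Dx.
L = (3 - 2·x)·Dx + (-1 + 2·x)·Dx^2  (order 2).
h: a_k = 0, -4, -6, -26/3, -79/6, -211/10, -6331/180, …
ICs: h(0) = 0, h′(0) = -4.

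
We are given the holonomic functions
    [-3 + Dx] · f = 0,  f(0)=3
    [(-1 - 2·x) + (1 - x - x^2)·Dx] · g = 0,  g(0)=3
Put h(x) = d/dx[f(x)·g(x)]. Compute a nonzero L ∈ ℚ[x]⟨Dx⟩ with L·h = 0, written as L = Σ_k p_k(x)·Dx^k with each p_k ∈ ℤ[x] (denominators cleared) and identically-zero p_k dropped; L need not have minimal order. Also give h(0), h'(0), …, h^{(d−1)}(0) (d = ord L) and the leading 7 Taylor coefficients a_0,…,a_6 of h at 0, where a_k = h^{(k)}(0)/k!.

L = (19 - 6·x - 21·x^2 + 6·x^3 + 9·x^4) + (-4 + 5·x + 6·x^2 - 4·x^3 - 3·x^4)·Dx  (order 1).
h: a_k = 36, 171, 486, 2223/2, 4581/2, 178821/40, 168993/20, …
ICs: h(0) = 36.

f: a_k = 3, 9, 27/2, 27/2, 81/8, 243/40, 243/80, …
g: a_k = 3, 3, 6, 9, 15, 24, 39, …
Product ⇒ symmetric product L₀, ord ≤ 1.
h₀' ⇒ L via d/dx closure of L₀.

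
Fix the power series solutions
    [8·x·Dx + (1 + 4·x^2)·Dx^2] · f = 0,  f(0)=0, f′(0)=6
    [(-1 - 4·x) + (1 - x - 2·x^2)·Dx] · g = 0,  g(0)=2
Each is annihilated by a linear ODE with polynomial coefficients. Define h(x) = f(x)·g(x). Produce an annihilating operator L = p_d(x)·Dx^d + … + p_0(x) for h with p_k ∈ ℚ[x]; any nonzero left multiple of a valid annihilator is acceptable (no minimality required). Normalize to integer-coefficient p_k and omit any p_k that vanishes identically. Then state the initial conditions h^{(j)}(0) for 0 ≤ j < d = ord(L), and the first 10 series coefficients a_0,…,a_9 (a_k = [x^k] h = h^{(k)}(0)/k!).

L = (4 + 8·x + 48·x^2) + (2 + 16·x^2 + 48·x^3)·Dx + (-1 + x - 2·x^2 + 4·x^3 + 8·x^4)·Dx^2  (order 2).
h: a_k = 0, 12, 12, 20, 44, 612/5, 1052/5, 12092/35, 5364/7, 188852/105, …
ICs: h(0) = 0, h′(0) = 12.

f: a_k = 0, 6, 0, -8, 0, 96/5, 0, -384/7, 0, 512/3, …
g: a_k = 2, 2, 6, 10, 22, 42, 86, 170, 342, 682, …
Sym-product of L_f,L_g gives L₀ (≤ ord 2).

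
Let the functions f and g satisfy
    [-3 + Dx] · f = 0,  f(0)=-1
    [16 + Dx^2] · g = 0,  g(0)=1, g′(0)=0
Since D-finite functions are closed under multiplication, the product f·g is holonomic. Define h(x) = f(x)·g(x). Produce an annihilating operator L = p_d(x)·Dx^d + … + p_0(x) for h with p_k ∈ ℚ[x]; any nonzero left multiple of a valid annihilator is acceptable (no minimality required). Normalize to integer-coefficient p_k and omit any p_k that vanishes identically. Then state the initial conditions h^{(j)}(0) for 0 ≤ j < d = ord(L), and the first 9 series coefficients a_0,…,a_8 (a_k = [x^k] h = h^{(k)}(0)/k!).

L = 25 - 6·Dx + Dx^2  (order 2).
h: a_k = -1, -3, 7/2, 39/2, 527/24, 79/40, -11753/720, -25481/1680, -164833/40320, …
ICs: h(0) = -1, h′(0) = -3.

f: a_k = -1, -3, -9/2, -9/2, -27/8, -81/40, -81/80, -243/560, -729/4480, …
g: a_k = 1, 0, -8, 0, 32/3, 0, -256/45, 0, 512/315, …
Product ⇒ symmetric product L₀, ord ≤ 2.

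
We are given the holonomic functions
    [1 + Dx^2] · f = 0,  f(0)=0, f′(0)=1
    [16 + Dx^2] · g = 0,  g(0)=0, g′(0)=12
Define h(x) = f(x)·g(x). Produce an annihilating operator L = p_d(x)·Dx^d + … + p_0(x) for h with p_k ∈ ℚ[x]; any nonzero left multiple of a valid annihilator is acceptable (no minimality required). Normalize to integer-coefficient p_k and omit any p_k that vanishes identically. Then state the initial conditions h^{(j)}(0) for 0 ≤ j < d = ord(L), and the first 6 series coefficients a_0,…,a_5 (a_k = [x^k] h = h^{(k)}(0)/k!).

L = 225 + 34·Dx^2 + Dx^4  (order 4).
h: a_k = 0, 0, 12, 0, -34, 0, …
ICs: h(0) = 0, h′(0) = 0, h′′(0) = 24, h′′′(0) = 0.

f: a_k = 0, 1, 0, -1/6, 0, 1/120, …
g: a_k = 0, 12, 0, -32, 0, 128/5, …
f·g: L₀ = L_f ⊗_s L_g, ord ≤ 2·2.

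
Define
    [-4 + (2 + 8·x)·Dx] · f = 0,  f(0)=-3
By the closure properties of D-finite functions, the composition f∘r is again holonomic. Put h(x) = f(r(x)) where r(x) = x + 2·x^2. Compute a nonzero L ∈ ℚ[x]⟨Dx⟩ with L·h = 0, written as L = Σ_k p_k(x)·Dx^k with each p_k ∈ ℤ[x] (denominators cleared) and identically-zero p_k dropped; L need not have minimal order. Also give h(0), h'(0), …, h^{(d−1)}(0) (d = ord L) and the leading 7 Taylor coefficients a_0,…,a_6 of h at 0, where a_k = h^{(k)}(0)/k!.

L = (-2 - 8·x) + (1 + 4·x + 8·x^2)·Dx  (order 1).
h: a_k = -3, -6, -6, 12, -18, 12, 36, …
ICs: h(0) = -3.

f: a_k = -3, -6, 6, -12, 30, -84, 252, …
h₀=f(r): pull back L_f along r ⇒ L₀.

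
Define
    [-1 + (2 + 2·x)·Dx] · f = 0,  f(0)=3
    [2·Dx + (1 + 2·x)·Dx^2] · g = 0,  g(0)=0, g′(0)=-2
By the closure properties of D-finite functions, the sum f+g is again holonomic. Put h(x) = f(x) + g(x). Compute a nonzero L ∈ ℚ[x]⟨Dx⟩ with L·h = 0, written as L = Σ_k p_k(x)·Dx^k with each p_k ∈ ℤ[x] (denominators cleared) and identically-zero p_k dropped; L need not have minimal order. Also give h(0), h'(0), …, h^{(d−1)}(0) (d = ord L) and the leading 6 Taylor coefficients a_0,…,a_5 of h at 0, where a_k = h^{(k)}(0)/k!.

L = (10 + 4·x)·Dx + (29 + 52·x + 20·x^2)·Dx^2 + (6 + 22·x + 24·x^2 + 8·x^3)·Dx^3  (order 3).
h: a_k = 3, -1/2, 13/8, -119/48, 497/128, -8087/1280, …
ICs: h(0) = 3, h′(0) = -1/2, h′′(0) = 13/4.

f: a_k = 3, 3/2, -3/8, 3/16, -15/128, 21/256, …
g: a_k = 0, -2, 2, -8/3, 4, -32/5, …
Weyl lclm of L_f,L_g ⇒ L₀ (ord ≤ 3).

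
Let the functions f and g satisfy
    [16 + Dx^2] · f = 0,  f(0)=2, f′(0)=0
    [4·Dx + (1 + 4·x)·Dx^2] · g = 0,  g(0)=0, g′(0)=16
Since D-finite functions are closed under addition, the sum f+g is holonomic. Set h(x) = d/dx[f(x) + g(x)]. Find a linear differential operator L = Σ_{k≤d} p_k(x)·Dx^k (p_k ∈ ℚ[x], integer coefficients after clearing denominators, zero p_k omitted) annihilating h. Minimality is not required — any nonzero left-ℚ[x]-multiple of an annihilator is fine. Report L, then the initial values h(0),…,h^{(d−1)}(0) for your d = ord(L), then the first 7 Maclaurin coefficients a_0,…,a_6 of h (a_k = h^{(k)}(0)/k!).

f: a_k = 2, 0, -16, 0, 64/3, 0, -512/45, …
g: a_k = 0, 16, -32, 256/3, -256, 4096/5, -8192/3, …
L₀ := lclm(L_f,L_g); ord L₀ ≤ 2+2.
Differentiate: ansatz ord ≤ ord L₀ ⇒ L.
L = (448 + 512·x + 1024·x^2) + (48 + 320·x + 768·x^2 + 1024·x^3)·Dx + (28 + 32·x + 64·x^2)·Dx^2 + (3 + 20·x + 48·x^2 + 64·x^3)·Dx^3  (order 3).
h: a_k = 16, -96, 256, -2816/3, 4096, -246784/15, 65536, …
ICs: h(0) = 16, h′(0) = -96, h′′(0) = 512.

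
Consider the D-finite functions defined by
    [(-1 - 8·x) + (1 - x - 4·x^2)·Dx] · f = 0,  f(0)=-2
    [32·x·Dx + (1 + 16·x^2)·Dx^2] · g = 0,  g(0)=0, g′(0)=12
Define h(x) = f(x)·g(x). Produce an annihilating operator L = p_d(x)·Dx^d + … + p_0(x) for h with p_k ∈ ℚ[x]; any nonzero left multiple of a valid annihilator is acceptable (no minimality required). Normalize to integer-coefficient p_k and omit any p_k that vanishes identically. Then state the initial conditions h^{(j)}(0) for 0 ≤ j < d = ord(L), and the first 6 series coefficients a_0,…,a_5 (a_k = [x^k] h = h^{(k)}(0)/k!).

f: a_k = -2, -2, -10, -18, -58, -130, …
g: a_k = 0, 12, 0, -64, 0, 3072/5, …
Product ⇒ symmetric product L₀, ord ≤ 2.
L = (8 + 32·x + 384·x^2) + (2 - 16·x + 64·x^2 + 384·x^3)·Dx + (-1 + x - 12·x^2 + 16·x^3 + 64·x^4)·Dx^2  (order 2).
h: a_k = 0, -24, -24, 8, -88, -6424/5, …
ICs: h(0) = 0, h′(0) = -24.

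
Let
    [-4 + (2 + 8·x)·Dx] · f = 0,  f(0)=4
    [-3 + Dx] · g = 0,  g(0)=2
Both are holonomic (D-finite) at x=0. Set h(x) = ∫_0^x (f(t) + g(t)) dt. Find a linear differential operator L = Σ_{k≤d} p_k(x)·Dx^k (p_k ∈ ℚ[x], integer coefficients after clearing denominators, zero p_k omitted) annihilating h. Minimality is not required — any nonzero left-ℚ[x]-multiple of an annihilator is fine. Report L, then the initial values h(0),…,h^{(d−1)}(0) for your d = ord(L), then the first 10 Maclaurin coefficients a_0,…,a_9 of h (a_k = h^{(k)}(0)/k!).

f: a_k = 4, 8, -8, 16, -40, 112, -336, 1056, -3432, 11440, …
g: a_k = 2, 6, 9, 9, 27/4, 81/20, 81/40, 243/280, 729/2240, 243/2240, …
Sum ⇒ L₀ = lclm(L_f,L_g) in ℚ(x)⟨Dx⟩.
Integrate: L := L₀·Dx.
L = (30 + 72·x)·Dx + (-13 - 72·x - 144·x^2)·Dx^2 + (1 + 16·x + 48·x^2)·Dx^3  (order 3).
h: a_k = 0, 6, 7, 1/3, 25/4, -133/20, 2321/120, -13359/280, 295923/2240, -2562317/6720, …
ICs: h(0) = 0, h′(0) = 6, h′′(0) = 14.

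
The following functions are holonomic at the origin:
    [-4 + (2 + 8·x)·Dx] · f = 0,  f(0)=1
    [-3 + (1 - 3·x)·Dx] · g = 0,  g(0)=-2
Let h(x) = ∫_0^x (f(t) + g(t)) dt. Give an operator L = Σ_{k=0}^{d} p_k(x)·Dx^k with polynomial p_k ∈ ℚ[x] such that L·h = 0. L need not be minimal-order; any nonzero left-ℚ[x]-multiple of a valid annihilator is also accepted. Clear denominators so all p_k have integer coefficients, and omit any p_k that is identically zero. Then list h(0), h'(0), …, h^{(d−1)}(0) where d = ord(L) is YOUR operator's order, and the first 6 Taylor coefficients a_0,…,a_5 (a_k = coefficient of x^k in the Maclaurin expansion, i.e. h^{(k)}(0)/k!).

f: a_k = 1, 2, -2, 4, -10, 28, …
g: a_k = -2, -6, -18, -54, -162, -486, …
f+g: L₀ = lclm(L_f,L_g), ord ≤ 1+1.
h=∫h₀ ⇒ L = L₀·Dx.
L = (48 + 108·x)·Dx + (-22 - 120·x - 324·x^2)·Dx^2 + (1 + 19·x + 6·x^2 - 216·x^3)·Dx^3  (order 3).
h: a_k = 0, -1, -2, -20/3, -25/2, -172/5, …
ICs: h(0) = 0, h′(0) = -1, h′′(0) = -4.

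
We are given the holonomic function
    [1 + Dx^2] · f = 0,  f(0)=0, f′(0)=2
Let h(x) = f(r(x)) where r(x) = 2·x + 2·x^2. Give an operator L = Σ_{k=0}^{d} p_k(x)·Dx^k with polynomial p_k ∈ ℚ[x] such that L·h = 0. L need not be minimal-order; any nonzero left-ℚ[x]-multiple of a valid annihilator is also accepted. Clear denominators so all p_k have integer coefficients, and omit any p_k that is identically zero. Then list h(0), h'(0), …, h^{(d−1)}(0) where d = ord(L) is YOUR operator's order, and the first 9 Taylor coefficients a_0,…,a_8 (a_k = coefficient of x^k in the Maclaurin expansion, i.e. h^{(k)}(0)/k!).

f: a_k = 0, 2, 0, -1/3, 0, 1/60, 0, -1/2520, 0, …
Substitute x→r, Dx→(1/r')Dx; clear ⇒ L₀.
L = (4 + 24·x + 48·x^2 + 32·x^3) - 2·Dx + (1 + 2·x)·Dx^2  (order 2).
h: a_k = 0, 4, 4, -8/3, -8, -112/15, 0, 1664/315, 224/45, …
ICs: h(0) = 0, h′(0) = 4.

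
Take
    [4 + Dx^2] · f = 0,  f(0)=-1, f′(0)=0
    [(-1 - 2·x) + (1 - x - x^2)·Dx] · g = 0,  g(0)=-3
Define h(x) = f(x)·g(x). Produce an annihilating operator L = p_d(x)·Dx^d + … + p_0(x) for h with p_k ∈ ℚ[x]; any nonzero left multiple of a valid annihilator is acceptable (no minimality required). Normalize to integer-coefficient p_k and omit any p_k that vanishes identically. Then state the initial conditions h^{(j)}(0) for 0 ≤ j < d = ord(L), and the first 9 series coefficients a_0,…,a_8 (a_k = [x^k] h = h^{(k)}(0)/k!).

f: a_k = -1, 0, 2, 0, -2/3, 0, 4/45, 0, -2/315, …
g: a_k = -3, -3, -6, -9, -15, -24, -39, -63, -102, …
L₀ := L_f ⊗_s L_g (sym. prod.), ord ≤ 2.
L = (-2 + 4·x + 4·x^2) + (2 + 4·x)·Dx + (-1 + x + x^2)·Dx^2  (order 2).
h: a_k = 3, 3, 0, 3, 5, 8, 191/15, 311/15, 1172/35, …
ICs: h(0) = 3, h′(0) = 3.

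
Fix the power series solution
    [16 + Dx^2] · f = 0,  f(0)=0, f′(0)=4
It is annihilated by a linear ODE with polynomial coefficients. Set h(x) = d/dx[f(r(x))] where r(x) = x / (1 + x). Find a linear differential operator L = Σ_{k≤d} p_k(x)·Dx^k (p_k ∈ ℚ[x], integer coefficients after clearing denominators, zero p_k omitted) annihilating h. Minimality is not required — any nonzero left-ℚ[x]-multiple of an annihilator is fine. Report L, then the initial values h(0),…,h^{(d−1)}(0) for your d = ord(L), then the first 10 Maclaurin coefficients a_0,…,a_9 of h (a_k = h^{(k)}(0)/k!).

f: a_k = 0, 4, 0, -32/3, 0, 128/15, 0, -1024/315, 0, 2048/2835, …
Substitute x→r, Dx→(1/r')Dx; clear ⇒ L₀.
h₀' ⇒ L via d/dx closure of L₀.
L = (22 + 12·x + 6·x^2) + (6 + 18·x + 18·x^2 + 6·x^3)·Dx + (1 + 4·x + 6·x^2 + 4·x^3 + x^4)·Dx^2  (order 2).
h: a_k = 4, -8, -20, 112, -772/3, 360, -9844/45, -20128/45, 120412/63, -270040/63, …
ICs: h(0) = 4, h′(0) = -8.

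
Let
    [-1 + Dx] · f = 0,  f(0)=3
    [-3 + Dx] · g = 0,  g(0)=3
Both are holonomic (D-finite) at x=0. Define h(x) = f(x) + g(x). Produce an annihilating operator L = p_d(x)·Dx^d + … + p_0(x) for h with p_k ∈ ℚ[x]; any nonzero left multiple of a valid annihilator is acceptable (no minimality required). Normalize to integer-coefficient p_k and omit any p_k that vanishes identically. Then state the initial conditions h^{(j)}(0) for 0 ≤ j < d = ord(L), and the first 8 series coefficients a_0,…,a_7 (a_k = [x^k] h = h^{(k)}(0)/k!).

L = 3 - 4·Dx + Dx^2  (order 2).
h: a_k = 6, 12, 15, 14, 41/4, 61/10, 73/24, 547/420, …
ICs: h(0) = 6, h′(0) = 12.

f: a_k = 3, 3, 3/2, 1/2, 1/8, 1/40, 1/240, 1/1680, …
g: a_k = 3, 9, 27/2, 27/2, 81/8, 243/40, 243/80, 729/560, …
L₀ := lclm(L_f,L_g); ord L₀ ≤ 1+1.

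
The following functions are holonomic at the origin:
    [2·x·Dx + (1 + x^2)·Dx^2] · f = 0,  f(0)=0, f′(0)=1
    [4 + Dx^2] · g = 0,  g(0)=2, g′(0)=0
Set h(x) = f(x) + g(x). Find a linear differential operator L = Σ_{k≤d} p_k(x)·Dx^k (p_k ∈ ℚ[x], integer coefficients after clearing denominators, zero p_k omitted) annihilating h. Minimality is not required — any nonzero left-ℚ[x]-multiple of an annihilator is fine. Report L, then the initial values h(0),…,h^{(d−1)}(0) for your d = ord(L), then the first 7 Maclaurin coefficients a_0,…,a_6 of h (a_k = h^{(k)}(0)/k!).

f: a_k = 0, 1, 0, -1/3, 0, 1/5, 0, …
g: a_k = 2, 0, -4, 0, 4/3, 0, -8/45, …
L₀ := lclm(L_f,L_g); ord L₀ ≤ 2+2.
L = (-32·x + 80·x^3 + 16·x^5)·Dx + (4 + 32·x^2 + 36·x^4 + 8·x^6)·Dx^2 + (-8·x + 20·x^3 + 4·x^5)·Dx^3 + (1 + 8·x^2 + 9·x^4 + 2·x^6)·Dx^4  (order 4).
h: a_k = 2, 1, -4, -1/3, 4/3, 1/5, -8/45, …
ICs: h(0) = 2, h′(0) = 1, h′′(0) = -8, h′′′(0) = -2.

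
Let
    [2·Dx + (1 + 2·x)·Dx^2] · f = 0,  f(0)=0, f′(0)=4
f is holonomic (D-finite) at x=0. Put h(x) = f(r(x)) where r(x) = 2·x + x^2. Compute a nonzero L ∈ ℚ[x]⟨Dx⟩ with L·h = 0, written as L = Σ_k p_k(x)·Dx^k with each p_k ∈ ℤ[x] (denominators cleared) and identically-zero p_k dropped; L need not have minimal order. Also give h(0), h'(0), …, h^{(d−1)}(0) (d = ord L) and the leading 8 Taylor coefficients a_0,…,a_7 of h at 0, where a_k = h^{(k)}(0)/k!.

f: a_k = 0, 4, -4, 16/3, -8, 64/5, -64/3, 256/7, …
f∘r: x↦r, Dx↦Dx/r' in L_f ⇒ L₀.
L = (3 + 4·x + 2·x^2)·Dx + (1 + 5·x + 6·x^2 + 2·x^3)·Dx^2  (order 2).
h: a_k = 0, 8, -12, 80/3, -68, 928/5, -528, 10816/7, …
ICs: h(0) = 0, h′(0) = 8.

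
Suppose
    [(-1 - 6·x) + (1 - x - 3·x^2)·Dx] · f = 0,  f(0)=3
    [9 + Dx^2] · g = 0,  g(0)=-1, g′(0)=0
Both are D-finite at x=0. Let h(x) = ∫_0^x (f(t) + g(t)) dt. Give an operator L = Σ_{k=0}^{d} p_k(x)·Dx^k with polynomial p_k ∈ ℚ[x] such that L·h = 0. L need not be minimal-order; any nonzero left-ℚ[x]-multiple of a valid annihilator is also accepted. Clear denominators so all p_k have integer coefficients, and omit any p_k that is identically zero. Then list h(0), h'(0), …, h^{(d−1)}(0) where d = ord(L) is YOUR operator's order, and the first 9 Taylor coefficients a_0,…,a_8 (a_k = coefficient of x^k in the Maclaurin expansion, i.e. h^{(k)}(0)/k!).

f: a_k = 3, 3, 12, 21, 57, 120, 291, 651, 1524, …
g: a_k = -1, 0, 9/2, 0, -27/8, 0, 81/80, 0, -729/4480, …
Weyl lclm of L_f,L_g ⇒ L₀ (ord ≤ 3).
∫: right-multiply L₀ by Dx.
L = (459 + 2916·x + 1539·x^2 + 3888·x^3 + 3645·x^4 + 4374·x^5)·Dx + (-153 + 153·x + 378·x^2 - 405·x^3 + 2187·x^5 + 2187·x^6)·Dx^2 + (51 + 324·x + 171·x^2 + 432·x^3 + 405·x^4 + 486·x^5)·Dx^3 + (-17 + 17·x + 42·x^2 - 45·x^3 + 243·x^5 + 243·x^6)·Dx^4  (order 4).
h: a_k = 0, 2, 3/2, 11/2, 21/4, 429/40, 20, 23361/560, 651/8, …
ICs: h(0) = 0, h′(0) = 2, h′′(0) = 3, h′′′(0) = 33.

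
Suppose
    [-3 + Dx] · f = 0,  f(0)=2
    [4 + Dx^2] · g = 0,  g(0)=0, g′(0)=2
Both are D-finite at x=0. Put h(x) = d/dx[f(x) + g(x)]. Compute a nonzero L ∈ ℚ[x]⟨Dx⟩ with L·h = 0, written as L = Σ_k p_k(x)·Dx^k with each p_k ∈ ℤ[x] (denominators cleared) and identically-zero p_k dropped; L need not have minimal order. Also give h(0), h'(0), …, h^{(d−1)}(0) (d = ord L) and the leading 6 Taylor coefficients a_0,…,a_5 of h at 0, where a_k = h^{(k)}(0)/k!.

L = 12 - 4·Dx + 3·Dx^2 - Dx^3  (order 3).
h: a_k = 8, 18, 23, 27, 259/12, 243/20, …
ICs: h(0) = 8, h′(0) = 18, h′′(0) = 46.

f: a_k = 2, 6, 9, 9, 27/4, 81/20, …
g: a_k = 0, 2, 0, -4/3, 0, 4/15, …
Sum ⇒ L₀ = lclm(L_f,L_g) in ℚ(x)⟨Dx⟩.
Differentiate: ansatz ord ≤ ord L₀ ⇒ L.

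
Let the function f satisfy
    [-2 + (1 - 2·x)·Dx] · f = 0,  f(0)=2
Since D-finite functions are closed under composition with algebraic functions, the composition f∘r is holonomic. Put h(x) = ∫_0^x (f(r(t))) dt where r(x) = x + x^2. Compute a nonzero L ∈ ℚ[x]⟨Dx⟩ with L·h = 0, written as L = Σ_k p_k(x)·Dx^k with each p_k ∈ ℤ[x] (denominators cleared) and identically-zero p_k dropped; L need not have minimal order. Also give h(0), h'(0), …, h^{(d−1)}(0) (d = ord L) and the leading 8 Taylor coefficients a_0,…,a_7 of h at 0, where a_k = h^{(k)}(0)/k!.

f: a_k = 2, 4, 8, 16, 32, 64, 128, 256, …
Change of var in L_f (x↦r) gives L₀.
h=∫₀ˣh₀: take L = L₀·Dx.
L = (2 + 4·x)·Dx + (-1 + 2·x + 2·x^2)·Dx^2  (order 2).
h: a_k = 0, 2, 2, 4, 8, 88/5, 40, 656/7, …
ICs: h(0) = 0, h′(0) = 2.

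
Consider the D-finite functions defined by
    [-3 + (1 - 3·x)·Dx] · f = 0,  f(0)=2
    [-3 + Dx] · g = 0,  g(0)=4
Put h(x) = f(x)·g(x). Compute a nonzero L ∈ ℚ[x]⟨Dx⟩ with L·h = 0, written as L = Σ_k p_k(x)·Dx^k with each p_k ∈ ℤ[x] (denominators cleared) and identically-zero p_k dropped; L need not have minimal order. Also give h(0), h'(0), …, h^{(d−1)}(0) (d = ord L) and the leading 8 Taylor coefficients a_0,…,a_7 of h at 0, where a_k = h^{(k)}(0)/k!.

L = (6 - 9·x) + (-1 + 3·x)·Dx  (order 1).
h: a_k = 8, 48, 180, 576, 1755, 26406/5, 158517/10, 332910/7, …
ICs: h(0) = 8.

f: a_k = 2, 6, 18, 54, 162, 486, 1458, 4374, …
g: a_k = 4, 12, 18, 18, 27/2, 81/10, 81/20, 243/140, …
f·g: L₀ = L_f ⊗_s L_g, ord ≤ 1·1.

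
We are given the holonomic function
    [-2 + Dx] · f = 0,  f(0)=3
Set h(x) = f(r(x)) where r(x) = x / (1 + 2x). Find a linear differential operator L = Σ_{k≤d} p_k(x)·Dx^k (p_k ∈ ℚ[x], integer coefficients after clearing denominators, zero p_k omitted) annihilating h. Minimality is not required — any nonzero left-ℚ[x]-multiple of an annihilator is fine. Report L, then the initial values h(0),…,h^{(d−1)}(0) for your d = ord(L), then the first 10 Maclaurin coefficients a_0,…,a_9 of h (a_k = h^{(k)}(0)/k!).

f: a_k = 3, 6, 6, 4, 2, 4/5, 4/15, 8/105, 2/105, 4/945, …
Substitute x→r, Dx→(1/r')Dx; clear ⇒ L₀.
L = -2 + (1 + 4·x + 4·x^2)·Dx  (order 1).
h: a_k = 3, 6, -6, 4, 2, -76/5, 604/15, -8728/105, 15682/105, -226076/945, …
ICs: h(0) = 3.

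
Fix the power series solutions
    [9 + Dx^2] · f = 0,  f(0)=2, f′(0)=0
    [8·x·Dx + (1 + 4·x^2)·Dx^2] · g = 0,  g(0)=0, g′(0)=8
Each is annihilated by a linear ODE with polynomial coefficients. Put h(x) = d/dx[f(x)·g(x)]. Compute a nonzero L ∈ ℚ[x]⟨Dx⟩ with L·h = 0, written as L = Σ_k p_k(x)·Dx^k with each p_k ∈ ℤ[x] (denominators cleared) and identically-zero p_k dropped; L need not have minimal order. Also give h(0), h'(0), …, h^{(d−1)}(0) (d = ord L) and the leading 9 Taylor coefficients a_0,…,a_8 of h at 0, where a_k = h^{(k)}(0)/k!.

f: a_k = 2, 0, -9, 0, 27/4, 0, -81/40, 0, 729/2240, …
g: a_k = 0, 8, 0, -32/3, 0, 128/5, 0, -512/7, 0, …
h₀=f·g: eliminate ⇒ L₀, order ≤ 2·2.
h=h₀': d/dx-closure on L₀ ⇒ L.
L = (134325 + 1685016·x^2 + 9665136·x^4 + 17604864·x^6 + 22954752·x^8 + 28366848·x^10 + 26873856·x^12) + (77328·x + 1187136·x^3 + 5460480·x^5 + 10782720·x^7 + 14929920·x^9 + 11943936·x^11)·Dx + (17850 + 242160·x^2 + 1468896·x^4 + 3414528·x^6 + 5764608·x^8 + 7630848·x^10 + 5971968·x^12)·Dx^2 + (8592·x + 131904·x^3 + 606720·x^5 + 1198080·x^7 + 1658880·x^9 + 1327104·x^11)·Dx^3 + (325 + 6104·x^2 + 43888·x^4 + 162048·x^6 + 357120·x^8 + 497664·x^10 + 331776·x^12)·Dx^4  (order 4).
h: a_k = 16, 0, -280, 0, 1006, 0, -16271/5, 0, 3302209/280, …
ICs: h(0) = 16, h′(0) = 0, h′′(0) = -560, h′′′(0) = 0.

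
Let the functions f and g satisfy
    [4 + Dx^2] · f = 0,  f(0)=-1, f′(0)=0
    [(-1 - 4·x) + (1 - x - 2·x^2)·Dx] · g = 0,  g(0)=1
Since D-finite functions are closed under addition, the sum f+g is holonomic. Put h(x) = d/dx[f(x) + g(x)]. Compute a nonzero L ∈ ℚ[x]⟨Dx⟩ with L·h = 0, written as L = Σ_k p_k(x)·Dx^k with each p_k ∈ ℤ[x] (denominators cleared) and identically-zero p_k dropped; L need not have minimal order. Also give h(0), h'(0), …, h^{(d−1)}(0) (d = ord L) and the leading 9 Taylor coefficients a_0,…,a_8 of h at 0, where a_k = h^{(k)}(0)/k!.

L = (576 + 2400·x + 5616·x^2 + 3360·x^3 + 3840·x^4 + 1152·x^5 + 768·x^6) + (-68 - 236·x + 240·x^2 + 488·x^3 + 560·x^4 + 672·x^5 + 448·x^6 + 256·x^7)·Dx + (144 + 600·x + 1404·x^2 + 840·x^3 + 960·x^4 + 288·x^5 + 192·x^6)·Dx^2 + (-17 - 59·x + 60·x^2 + 122·x^3 + 140·x^4 + 168·x^5 + 112·x^6 + 64·x^7)·Dx^3  (order 3).
h: a_k = 1, 10, 15, 124/3, 105, 3878/15, 595, 430904/315, 3069, …
ICs: h(0) = 1, h′(0) = 10, h′′(0) = 30.

f: a_k = -1, 0, 2, 0, -2/3, 0, 4/45, 0, -2/315, …
g: a_k = 1, 1, 3, 5, 11, 21, 43, 85, 171, …
Sum ⇒ L₀ = lclm(L_f,L_g) in ℚ(x)⟨Dx⟩.
Derive L from L₀ (diff closure).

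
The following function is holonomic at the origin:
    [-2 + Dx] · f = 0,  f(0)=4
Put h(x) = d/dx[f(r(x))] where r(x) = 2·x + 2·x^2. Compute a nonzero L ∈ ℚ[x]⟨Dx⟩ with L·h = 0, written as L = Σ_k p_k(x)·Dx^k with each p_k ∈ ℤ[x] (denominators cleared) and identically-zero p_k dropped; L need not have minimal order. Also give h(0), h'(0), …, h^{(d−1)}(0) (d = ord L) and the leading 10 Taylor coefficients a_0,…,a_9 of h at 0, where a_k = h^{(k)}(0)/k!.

L = (6 + 16·x + 16·x^2) + (-1 - 2·x)·Dx  (order 1).
h: a_k = 16, 96, 320, 2432/3, 1664, 44288/15, 208384/45, 46080/7, 2703872/315, 29477888/2835, …
ICs: h(0) = 16.

f: a_k = 4, 8, 8, 16/3, 8/3, 16/15, 16/45, 32/315, 8/315, 16/2835, …
L₀ from L_f via x↦r, Dx↦r'^{-1}Dx.
Differentiate: ansatz ord ≤ ord L₀ ⇒ L.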